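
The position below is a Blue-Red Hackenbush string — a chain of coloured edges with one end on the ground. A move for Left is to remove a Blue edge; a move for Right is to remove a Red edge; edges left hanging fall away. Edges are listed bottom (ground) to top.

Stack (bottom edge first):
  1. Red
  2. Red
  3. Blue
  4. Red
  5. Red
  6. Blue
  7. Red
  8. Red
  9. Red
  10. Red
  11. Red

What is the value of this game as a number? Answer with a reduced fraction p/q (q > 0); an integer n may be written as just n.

Prefix values for Red Red Blue Red Red Blue Red Red Red Red Red via {L|R} + simplicity:
g(R) = { · | 0 } -> -1
g(RR) = { · | -1, 0 } -> -2
g(RRB) = { -2 | -1, 0 } -> -3/2
g(RRBR) = { -2 | -3/2, -1, 0 } -> -7/4
g(RRBRR) = { -2 | -7/4, -3/2, -1, 0 } -> -15/8
g(RRBRRB) = { -2, -15/8 | -7/4, -3/2, -1, 0 } -> -29/16
g(RRBRRBR) = { -2, -15/8 | -29/16, -7/4, -3/2, -1, 0 } -> -59/32
g(RRBRRBRR) = { -2, -15/8 | -59/32, -29/16, -7/4, -3/2, -1, 0 } -> -119/64
g(RRBRRBRRR) = { -2, -15/8 | -119/64, -59/32, -29/16, -7/4, -3/2, -1, 0 } -> -239/128
g(RRBRRBRRRR) = { -2, -15/8 | -239/128, -119/64, -59/32, -29/16, -7/4, -3/2, -1, 0 } -> -479/256
g(RRBRRBRRRRR) = { -2, -15/8 | -479/256, -239/128, -119/64, -59/32, -29/16, -7/4, -3/2, -1, 0 } -> -959/512

-959/512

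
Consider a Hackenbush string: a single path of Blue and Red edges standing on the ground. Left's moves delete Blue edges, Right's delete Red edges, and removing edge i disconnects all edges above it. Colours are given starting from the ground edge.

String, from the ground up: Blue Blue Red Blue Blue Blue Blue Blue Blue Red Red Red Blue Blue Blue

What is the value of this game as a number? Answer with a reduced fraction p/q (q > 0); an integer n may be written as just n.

16271/8192

Prefix values for Blue Blue Red Blue Blue Blue Blue Blue Blue Red Red Red Blue Blue Blue via {L|R} + simplicity:
1 of 15 · B · max L 0 · min R +∞ => 1
2 of 15 · BB · max L 1 · min R +∞ => 2
3 of 15 · BBR · max L 1 · min R 2 => 3/2
4 of 15 · BBRB · max L 3/2 · min R 2 => 7/4
5 of 15 · BBRBB · max L 7/4 · min R 2 => 15/8
6 of 15 · BBRBBB · max L 15/8 · min R 2 => 31/16
7 of 15 · BBRBBBB · max L 31/16 · min R 2 => 63/32
8 of 15 · BBRBBBBB · max L 63/32 · min R 2 => 127/64
9 of 15 · BBRBBBBBB · max L 127/64 · min R 2 => 255/128
10 of 15 · BBRBBBBBBR · max L 127/64 · min R 255/128 => 509/256
11 of 15 · BBRBBBBBBRR · max L 127/64 · min R 509/256 => 1017/512
12 of 15 · BBRBBBBBBRRR · max L 127/64 · min R 1017/512 => 2033/1024
13 of 15 · BBRBBBBBBRRRB · max L 2033/1024 · min R 1017/512 => 4067/2048
14 of 15 · BBRBBBBBBRRRBB · max L 4067/2048 · min R 1017/512 => 8135/4096
15 of 15 · BBRBBBBBBRRRBBB · max L 8135/4096 · min R 1017/512 => 16271/8192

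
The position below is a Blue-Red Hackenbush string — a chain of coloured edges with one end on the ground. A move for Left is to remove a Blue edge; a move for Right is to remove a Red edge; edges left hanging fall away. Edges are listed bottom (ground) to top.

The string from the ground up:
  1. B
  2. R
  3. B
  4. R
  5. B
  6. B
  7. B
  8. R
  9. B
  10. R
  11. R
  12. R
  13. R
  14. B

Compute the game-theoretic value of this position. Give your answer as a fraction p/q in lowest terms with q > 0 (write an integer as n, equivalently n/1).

Build value(s[:k]) for k = 1..14, string s = B R B R B B B R B R R R R B.
step 1: add B to get B; options L={ 0 } R={ (no moves) } ⇒ 1
step 2: add R to get BR; options L={ 0 } R={ 1 } ⇒ 1/2
step 3: add B to get BRB; options L={ 0 1/2 } R={ 1 } ⇒ 3/4
step 4: add R to get BRBR; options L={ 0 1/2 } R={ 3/4 1 } ⇒ 5/8
step 5: add B to get BRBRB; options L={ 0 1/2 5/8 } R={ 3/4 1 } ⇒ 11/16
step 6: add B to get BRBRBB; options L={ 0 1/2 5/8 11/16 } R={ 3/4 1 } ⇒ 23/32
step 7: add B to get BRBRBBB; options L={ 0 1/2 5/8 11/16 23/32 } R={ 3/4 1 } ⇒ 47/64
step 8: add R to get BRBRBBBR; options L={ 0 1/2 5/8 11/16 23/32 } R={ 47/64 3/4 1 } ⇒ 93/128
step 9: add B to get BRBRBBBRB; options L={ 0 1/2 5/8 11/16 23/32 93/128 } R={ 47/64 3/4 1 } ⇒ 187/256
step 10: add R to get BRBRBBBRBR; options L={ 0 1/2 5/8 11/16 23/32 93/128 } R={ 187/256 47/64 3/4 1 } ⇒ 373/512
step 11: add R to get BRBRBBBRBRR; options L={ 0 1/2 5/8 11/16 23/32 93/128 } R={ 373/512 187/256 47/64 3/4 1 } ⇒ 745/1024
step 12: add R to get BRBRBBBRBRRR; options L={ 0 1/2 5/8 11/16 23/32 93/128 } R={ 745/1024 373/512 187/256 47/64 3/4 1 } ⇒ 1489/2048
step 13: add R to get BRBRBBBRBRRRR; options L={ 0 1/2 5/8 11/16 23/32 93/128 } R={ 1489/2048 745/1024 373/512 187/256 47/64 3/4 1 } ⇒ 2977/4096
step 14: add B to get BRBRBBBRBRRRRB; options L={ 0 1/2 5/8 11/16 23/32 93/128 2977/4096 } R={ 1489/2048 745/1024 373/512 187/256 47/64 3/4 1 } ⇒ 5955/8192

5955/8192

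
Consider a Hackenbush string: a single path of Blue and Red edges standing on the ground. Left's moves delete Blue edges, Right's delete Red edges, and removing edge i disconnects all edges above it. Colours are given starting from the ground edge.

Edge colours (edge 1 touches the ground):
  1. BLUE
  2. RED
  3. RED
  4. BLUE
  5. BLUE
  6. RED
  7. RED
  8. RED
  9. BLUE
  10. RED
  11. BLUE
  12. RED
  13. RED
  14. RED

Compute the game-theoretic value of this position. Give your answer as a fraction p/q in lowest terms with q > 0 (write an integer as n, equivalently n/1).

Recurse on prefixes of the 14-edge string BLUE RED RED BLUE BLUE RED RED RED BLUE RED BLUE RED RED RED:
step 1: add BLUE to get B; options L={ 0 } R={ none } gives 1
step 2: add RED to get BR; options L={ 0 } R={ 1 } gives 1/2
step 3: add RED to get BRR; options L={ 0 } R={ 1/2,1 } gives 1/4
step 4: add BLUE to get BRRB; options L={ 0,1/4 } R={ 1/2,1 } gives 3/8
step 5: add BLUE to get BRRBB; options L={ 0,1/4,3/8 } R={ 1/2,1 } gives 7/16
step 6: add RED to get BRRBBR; options L={ 0,1/4,3/8 } R={ 7/16,1/2,1 } gives 13/32
step 7: add RED to get BRRBBRR; options L={ 0,1/4,3/8 } R={ 13/32,7/16,1/2,1 } gives 25/64
step 8: add RED to get BRRBBRRR; options L={ 0,1/4,3/8 } R={ 25/64,13/32,7/16,1/2,1 } gives 49/128
step 9: add BLUE to get BRRBBRRRB; options L={ 0,1/4,3/8,49/128 } R={ 25/64,13/32,7/16,1/2,1 } gives 99/256
step 10: add RED to get BRRBBRRRBR; options L={ 0,1/4,3/8,49/128 } R={ 99/256,25/64,13/32,7/16,1/2,1 } gives 197/512
step 11: add BLUE to get BRRBBRRRBRB; options L={ 0,1/4,3/8,49/128,197/512 } R={ 99/256,25/64,13/32,7/16,1/2,1 } gives 395/1024
step 12: add RED to get BRRBBRRRBRBR; options L={ 0,1/4,3/8,49/128,197/512 } R={ 395/1024,99/256,25/64,13/32,7/16,1/2,1 } gives 789/2048
step 13: add RED to get BRRBBRRRBRBRR; options L={ 0,1/4,3/8,49/128,197/512 } R={ 789/2048,395/1024,99/256,25/64,13/32,7/16,1/2,1 } gives 1577/4096
step 14: add RED to get BRRBBRRRBRBRRR; options L={ 0,1/4,3/8,49/128,197/512 } R={ 1577/4096,789/2048,395/1024,99/256,25/64,13/32,7/16,1/2,1 } gives 3153/8192

3153/8192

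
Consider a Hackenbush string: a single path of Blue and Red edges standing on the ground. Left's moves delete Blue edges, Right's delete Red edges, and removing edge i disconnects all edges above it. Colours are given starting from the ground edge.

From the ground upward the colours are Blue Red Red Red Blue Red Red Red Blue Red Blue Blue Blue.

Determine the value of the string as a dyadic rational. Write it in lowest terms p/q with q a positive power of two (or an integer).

val_1 [B]  L=[0]  R=[·]  — 1
val_2 [BR]  L=[0]  R=[1]  — 1/2
val_3 [BRR]  L=[0]  R=[1/2 1]  — 1/4
val_4 [BRRR]  L=[0]  R=[1/4 1/2 1]  — 1/8
val_5 [BRRRB]  L=[0 1/8]  R=[1/4 1/2 1]  — 3/16
val_6 [BRRRBR]  L=[0 1/8]  R=[3/16 1/4 1/2 1]  — 5/32
val_7 [BRRRBRR]  L=[0 1/8]  R=[5/32 3/16 1/4 1/2 1]  — 9/64
val_8 [BRRRBRRR]  L=[0 1/8]  R=[9/64 5/32 3/16 1/4 1/2 1]  — 17/128
val_9 [BRRRBRRRB]  L=[0 1/8 17/128]  R=[9/64 5/32 3/16 1/4 1/2 1]  — 35/256
val_10 [BRRRBRRRBR]  L=[0 1/8 17/128]  R=[35/256 9/64 5/32 3/16 1/4 1/2 1]  — 69/512
val_11 [BRRRBRRRBRB]  L=[0 1/8 17/128 69/512]  R=[35/256 9/64 5/32 3/16 1/4 1/2 1]  — 139/1024
val_12 [BRRRBRRRBRBB]  L=[0 1/8 17/128 69/512 139/1024]  R=[35/256 9/64 5/32 3/16 1/4 1/2 1]  — 279/2048
val_13 [BRRRBRRRBRBBB]  L=[0 1/8 17/128 69/512 139/1024 279/2048]  R=[35/256 9/64 5/32 3/16 1/4 1/2 1]  — 559/4096

559/4096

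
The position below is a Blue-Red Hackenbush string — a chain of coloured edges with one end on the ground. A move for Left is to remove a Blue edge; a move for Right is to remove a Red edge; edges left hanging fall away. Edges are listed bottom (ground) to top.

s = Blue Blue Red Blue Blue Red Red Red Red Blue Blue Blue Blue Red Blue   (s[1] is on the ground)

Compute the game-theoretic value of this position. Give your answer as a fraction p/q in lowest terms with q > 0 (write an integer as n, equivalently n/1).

1 of 15 · B · max L 0 · min R +∞ = 1
2 of 15 · BB · max L 1 · min R +∞ = 2
3 of 15 · BBR · max L 1 · min R 2 = 3/2
4 of 15 · BBRB · max L 3/2 · min R 2 = 7/4
5 of 15 · BBRBB · max L 7/4 · min R 2 = 15/8
6 of 15 · BBRBBR · max L 7/4 · min R 15/8 = 29/16
7 of 15 · BBRBBRR · max L 7/4 · min R 29/16 = 57/32
8 of 15 · BBRBBRRR · max L 7/4 · min R 57/32 = 113/64
9 of 15 · BBRBBRRRR · max L 7/4 · min R 113/64 = 225/128
10 of 15 · BBRBBRRRRB · max L 225/128 · min R 113/64 = 451/256
11 of 15 · BBRBBRRRRBB · max L 451/256 · min R 113/64 = 903/512
12 of 15 · BBRBBRRRRBBB · max L 903/512 · min R 113/64 = 1807/1024
13 of 15 · BBRBBRRRRBBBB · max L 1807/1024 · min R 113/64 = 3615/2048
14 of 15 · BBRBBRRRRBBBBR · max L 1807/1024 · min R 3615/2048 = 7229/4096
15 of 15 · BBRBBRRRRBBBBRB · max L 7229/4096 · min R 3615/2048 = 14459/8192

14459/8192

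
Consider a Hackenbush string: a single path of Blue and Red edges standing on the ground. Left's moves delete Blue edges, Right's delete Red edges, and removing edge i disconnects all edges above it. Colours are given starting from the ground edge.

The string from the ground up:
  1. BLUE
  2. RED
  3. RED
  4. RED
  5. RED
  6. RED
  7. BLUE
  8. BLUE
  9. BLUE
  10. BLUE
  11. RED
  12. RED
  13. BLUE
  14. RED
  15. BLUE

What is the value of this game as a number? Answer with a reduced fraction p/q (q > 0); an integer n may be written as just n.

Prefix values for BLUE RED RED RED RED RED BLUE BLUE BLUE BLUE RED RED BLUE RED BLUE via {L|R} + simplicity:
v_1 [B]  L=[0]  R=[∅]  → 1
v_2 [BR]  L=[0]  R=[1]  → 1/2
v_3 [BRR]  L=[0]  R=[1/2 1]  → 1/4
v_4 [BRRR]  L=[0]  R=[1/4 1/2 1]  → 1/8
v_5 [BRRRR]  L=[0]  R=[1/8 1/4 1/2 1]  → 1/16
v_6 [BRRRRR]  L=[0]  R=[1/16 1/8 1/4 1/2 1]  → 1/32
v_7 [BRRRRRB]  L=[0 1/32]  R=[1/16 1/8 1/4 1/2 1]  → 3/64
v_8 [BRRRRRBB]  L=[0 1/32 3/64]  R=[1/16 1/8 1/4 1/2 1]  → 7/128
v_9 [BRRRRRBBB]  L=[0 1/32 3/64 7/128]  R=[1/16 1/8 1/4 1/2 1]  → 15/256
v_10 [BRRRRRBBBB]  L=[0 1/32 3/64 7/128 15/256]  R=[1/16 1/8 1/4 1/2 1]  → 31/512
v_11 [BRRRRRBBBBR]  L=[0 1/32 3/64 7/128 15/256]  R=[31/512 1/16 1/8 1/4 1/2 1]  → 61/1024
v_12 [BRRRRRBBBBRR]  L=[0 1/32 3/64 7/128 15/256]  R=[61/1024 31/512 1/16 1/8 1/4 1/2 1]  → 121/2048
v_13 [BRRRRRBBBBRRB]  L=[0 1/32 3/64 7/128 15/256 121/2048]  R=[61/1024 31/512 1/16 1/8 1/4 1/2 1]  → 243/4096
v_14 [BRRRRRBBBBRRBR]  L=[0 1/32 3/64 7/128 15/256 121/2048]  R=[243/4096 61/1024 31/512 1/16 1/8 1/4 1/2 1]  → 485/8192
v_15 [BRRRRRBBBBRRBRB]  L=[0 1/32 3/64 7/128 15/256 121/2048 485/8192]  R=[243/4096 61/1024 31/512 1/16 1/8 1/4 1/2 1]  → 971/16384

971/16384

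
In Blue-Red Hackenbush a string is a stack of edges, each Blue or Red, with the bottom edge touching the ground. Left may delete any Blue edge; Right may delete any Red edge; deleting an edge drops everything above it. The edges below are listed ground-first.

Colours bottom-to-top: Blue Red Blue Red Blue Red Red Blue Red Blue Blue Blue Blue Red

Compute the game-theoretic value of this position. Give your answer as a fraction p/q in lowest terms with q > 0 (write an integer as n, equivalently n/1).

5309/8192

1 of 14 · B · max L 0 · min R +∞ = 1
2 of 14 · BR · max L 0 · min R 1 = 1/2
3 of 14 · BRB · max L 1/2 · min R 1 = 3/4
4 of 14 · BRBR · max L 1/2 · min R 3/4 = 5/8
5 of 14 · BRBRB · max L 5/8 · min R 3/4 = 11/16
6 of 14 · BRBRBR · max L 5/8 · min R 11/16 = 21/32
7 of 14 · BRBRBRR · max L 5/8 · min R 21/32 = 41/64
8 of 14 · BRBRBRRB · max L 41/64 · min R 21/32 = 83/128
9 of 14 · BRBRBRRBR · max L 41/64 · min R 83/128 = 165/256
10 of 14 · BRBRBRRBRB · max L 165/256 · min R 83/128 = 331/512
11 of 14 · BRBRBRRBRBB · max L 331/512 · min R 83/128 = 663/1024
12 of 14 · BRBRBRRBRBBB · max L 663/1024 · min R 83/128 = 1327/2048
13 of 14 · BRBRBRRBRBBBB · max L 1327/2048 · min R 83/128 = 2655/4096
14 of 14 · BRBRBRRBRBBBBR · max L 1327/2048 · min R 2655/4096 = 5309/8192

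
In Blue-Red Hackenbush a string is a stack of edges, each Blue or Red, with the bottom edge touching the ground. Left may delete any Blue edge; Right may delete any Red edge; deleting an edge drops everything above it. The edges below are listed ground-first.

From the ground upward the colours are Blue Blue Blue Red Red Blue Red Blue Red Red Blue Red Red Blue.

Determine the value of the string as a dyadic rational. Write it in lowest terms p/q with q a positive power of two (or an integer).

4755/2048

Build v(s[:k]) for k = 1..14, string s = Blue Blue Blue Red Red Blue Red Blue Red Red Blue Red Red Blue.
v(B) = { 0 | — } -> 1
v(BB) = { 0 1 | — } -> 2
v(BBB) = { 0 1 2 | — } -> 3
v(BBBR) = { 0 1 2 | 3 } -> 5/2
v(BBBRR) = { 0 1 2 | 5/2 3 } -> 9/4
v(BBBRRB) = { 0 1 2 9/4 | 5/2 3 } -> 19/8
v(BBBRRBR) = { 0 1 2 9/4 | 19/8 5/2 3 } -> 37/16
v(BBBRRBRB) = { 0 1 2 9/4 37/16 | 19/8 5/2 3 } -> 75/32
v(BBBRRBRBR) = { 0 1 2 9/4 37/16 | 75/32 19/8 5/2 3 } -> 149/64
v(BBBRRBRBRR) = { 0 1 2 9/4 37/16 | 149/64 75/32 19/8 5/2 3 } -> 297/128
v(BBBRRBRBRRB) = { 0 1 2 9/4 37/16 297/128 | 149/64 75/32 19/8 5/2 3 } -> 595/256
v(BBBRRBRBRRBR) = { 0 1 2 9/4 37/16 297/128 | 595/256 149/64 75/32 19/8 5/2 3 } -> 1189/512
v(BBBRRBRBRRBRR) = { 0 1 2 9/4 37/16 297/128 | 1189/512 595/256 149/64 75/32 19/8 5/2 3 } -> 2377/1024
v(BBBRRBRBRRBRRB) = { 0 1 2 9/4 37/16 297/128 2377/1024 | 1189/512 595/256 149/64 75/32 19/8 5/2 3 } -> 4755/2048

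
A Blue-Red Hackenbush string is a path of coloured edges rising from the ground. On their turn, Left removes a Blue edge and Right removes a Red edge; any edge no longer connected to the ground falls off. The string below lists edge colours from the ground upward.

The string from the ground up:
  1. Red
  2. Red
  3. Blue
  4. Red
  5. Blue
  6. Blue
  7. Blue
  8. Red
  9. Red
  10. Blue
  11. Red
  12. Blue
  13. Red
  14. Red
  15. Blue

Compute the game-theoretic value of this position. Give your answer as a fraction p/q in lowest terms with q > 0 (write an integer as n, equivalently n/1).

step 1: add Red to get R; options L={ · } R={ 0 } — -1
step 2: add Red to get RR; options L={ · } R={ -1 0 } — -2
step 3: add Blue to get RRB; options L={ -2 } R={ -1 0 } — -3/2
step 4: add Red to get RRBR; options L={ -2 } R={ -3/2 -1 0 } — -7/4
step 5: add Blue to get RRBRB; options L={ -2 -7/4 } R={ -3/2 -1 0 } — -13/8
step 6: add Blue to get RRBRBB; options L={ -2 -7/4 -13/8 } R={ -3/2 -1 0 } — -25/16
step 7: add Blue to get RRBRBBB; options L={ -2 -7/4 -13/8 -25/16 } R={ -3/2 -1 0 } — -49/32
step 8: add Red to get RRBRBBBR; options L={ -2 -7/4 -13/8 -25/16 } R={ -49/32 -3/2 -1 0 } — -99/64
step 9: add Red to get RRBRBBBRR; options L={ -2 -7/4 -13/8 -25/16 } R={ -99/64 -49/32 -3/2 -1 0 } — -199/128
step 10: add Blue to get RRBRBBBRRB; options L={ -2 -7/4 -13/8 -25/16 -199/128 } R={ -99/64 -49/32 -3/2 -1 0 } — -397/256
step 11: add Red to get RRBRBBBRRBR; options L={ -2 -7/4 -13/8 -25/16 -199/128 } R={ -397/256 -99/64 -49/32 -3/2 -1 0 } — -795/512
step 12: add Blue to get RRBRBBBRRBRB; options L={ -2 -7/4 -13/8 -25/16 -199/128 -795/512 } R={ -397/256 -99/64 -49/32 -3/2 -1 0 } — -1589/1024
step 13: add Red to get RRBRBBBRRBRBR; options L={ -2 -7/4 -13/8 -25/16 -199/128 -795/512 } R={ -1589/1024 -397/256 -99/64 -49/32 -3/2 -1 0 } — -3179/2048
step 14: add Red to get RRBRBBBRRBRBRR; options L={ -2 -7/4 -13/8 -25/16 -199/128 -795/512 } R={ -3179/2048 -1589/1024 -397/256 -99/64 -49/32 -3/2 -1 0 } — -6359/4096
step 15: add Blue to get RRBRBBBRRBRBRRB; options L={ -2 -7/4 -13/8 -25/16 -199/128 -795/512 -6359/4096 } R={ -3179/2048 -1589/1024 -397/256 -99/64 -49/32 -3/2 -1 0 } — -12717/8192

-12717/8192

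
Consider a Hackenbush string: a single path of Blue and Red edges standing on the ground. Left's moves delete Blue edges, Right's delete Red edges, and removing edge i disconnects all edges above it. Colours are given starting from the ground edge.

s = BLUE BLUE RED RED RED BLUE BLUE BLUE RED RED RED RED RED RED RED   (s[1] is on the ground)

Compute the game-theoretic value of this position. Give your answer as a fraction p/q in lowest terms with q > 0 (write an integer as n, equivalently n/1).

Build G(s[:k]) for k = 1..15, string s = BLUE BLUE RED RED RED BLUE BLUE BLUE RED RED RED RED RED RED RED.
1 of 15 · B · max L 0 · min R +∞ => 1
2 of 15 · BB · max L 1 · min R +∞ => 2
3 of 15 · BBR · max L 1 · min R 2 => 3/2
4 of 15 · BBRR · max L 1 · min R 3/2 => 5/4
5 of 15 · BBRRR · max L 1 · min R 5/4 => 9/8
6 of 15 · BBRRRB · max L 9/8 · min R 5/4 => 19/16
7 of 15 · BBRRRBB · max L 19/16 · min R 5/4 => 39/32
8 of 15 · BBRRRBBB · max L 39/32 · min R 5/4 => 79/64
9 of 15 · BBRRRBBBR · max L 39/32 · min R 79/64 => 157/128
10 of 15 · BBRRRBBBRR · max L 39/32 · min R 157/128 => 313/256
11 of 15 · BBRRRBBBRRR · max L 39/32 · min R 313/256 => 625/512
12 of 15 · BBRRRBBBRRRR · max L 39/32 · min R 625/512 => 1249/1024
13 of 15 · BBRRRBBBRRRRR · max L 39/32 · min R 1249/1024 => 2497/2048
14 of 15 · BBRRRBBBRRRRRR · max L 39/32 · min R 2497/2048 => 4993/4096
15 of 15 · BBRRRBBBRRRRRRR · max L 39/32 · min R 4993/4096 => 9985/8192

9985/8192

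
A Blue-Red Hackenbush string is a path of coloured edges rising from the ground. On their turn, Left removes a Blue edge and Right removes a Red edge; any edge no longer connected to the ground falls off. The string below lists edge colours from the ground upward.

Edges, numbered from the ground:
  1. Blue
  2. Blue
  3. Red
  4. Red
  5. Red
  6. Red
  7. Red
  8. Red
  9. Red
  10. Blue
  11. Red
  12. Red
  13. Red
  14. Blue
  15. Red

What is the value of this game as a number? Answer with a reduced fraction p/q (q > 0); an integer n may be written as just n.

8261/8192

Build g(s[:k]) for k = 1..15, string s = Blue Blue Red Red Red Red Red Red Red Blue Red Red Red Blue Red.
edge 1 of 15 (Blue): { 0 | none } — 1
edge 2 of 15 (Blue): { 0 1 | none } — 2
edge 3 of 15 (Red): { 0 1 | 2 } — 3/2
edge 4 of 15 (Red): { 0 1 | 3/2 2 } — 5/4
edge 5 of 15 (Red): { 0 1 | 5/4 3/2 2 } — 9/8
edge 6 of 15 (Red): { 0 1 | 9/8 5/4 3/2 2 } — 17/16
edge 7 of 15 (Red): { 0 1 | 17/16 9/8 5/4 3/2 2 } — 33/32
edge 8 of 15 (Red): { 0 1 | 33/32 17/16 9/8 5/4 3/2 2 } — 65/64
edge 9 of 15 (Red): { 0 1 | 65/64 33/32 17/16 9/8 5/4 3/2 2 } — 129/128
edge 10 of 15 (Blue): { 0 1 129/128 | 65/64 33/32 17/16 9/8 5/4 3/2 2 } — 259/256
edge 11 of 15 (Red): { 0 1 129/128 | 259/256 65/64 33/32 17/16 9/8 5/4 3/2 2 } — 517/512
edge 12 of 15 (Red): { 0 1 129/128 | 517/512 259/256 65/64 33/32 17/16 9/8 5/4 3/2 2 } — 1033/1024
edge 13 of 15 (Red): { 0 1 129/128 | 1033/1024 517/512 259/256 65/64 33/32 17/16 9/8 5/4 3/2 2 } — 2065/2048
edge 14 of 15 (Blue): { 0 1 129/128 2065/2048 | 1033/1024 517/512 259/256 65/64 33/32 17/16 9/8 5/4 3/2 2 } — 4131/4096
edge 15 of 15 (Red): { 0 1 129/128 2065/2048 | 4131/4096 1033/1024 517/512 259/256 65/64 33/32 17/16 9/8 5/4 3/2 2 } — 8261/8192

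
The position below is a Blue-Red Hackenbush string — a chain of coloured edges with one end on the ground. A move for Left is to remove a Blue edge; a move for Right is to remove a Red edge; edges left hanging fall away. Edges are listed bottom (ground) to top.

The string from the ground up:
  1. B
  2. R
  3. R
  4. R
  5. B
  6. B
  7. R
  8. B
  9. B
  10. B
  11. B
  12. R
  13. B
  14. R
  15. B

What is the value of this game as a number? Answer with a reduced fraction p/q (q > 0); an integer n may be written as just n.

step 1: add B to get B; options L={ 0 } R={ ∅ } => 1
step 2: add R to get BR; options L={ 0 } R={ 1 } => 1/2
step 3: add R to get BRR; options L={ 0 } R={ 1/2 1 } => 1/4
step 4: add R to get BRRR; options L={ 0 } R={ 1/4 1/2 1 } => 1/8
step 5: add B to get BRRRB; options L={ 0 1/8 } R={ 1/4 1/2 1 } => 3/16
step 6: add B to get BRRRBB; options L={ 0 1/8 3/16 } R={ 1/4 1/2 1 } => 7/32
step 7: add R to get BRRRBBR; options L={ 0 1/8 3/16 } R={ 7/32 1/4 1/2 1 } => 13/64
step 8: add B to get BRRRBBRB; options L={ 0 1/8 3/16 13/64 } R={ 7/32 1/4 1/2 1 } => 27/128
step 9: add B to get BRRRBBRBB; options L={ 0 1/8 3/16 13/64 27/128 } R={ 7/32 1/4 1/2 1 } => 55/256
step 10: add B to get BRRRBBRBBB; options L={ 0 1/8 3/16 13/64 27/128 55/256 } R={ 7/32 1/4 1/2 1 } => 111/512
step 11: add B to get BRRRBBRBBBB; options L={ 0 1/8 3/16 13/64 27/128 55/256 111/512 } R={ 7/32 1/4 1/2 1 } => 223/1024
step 12: add R to get BRRRBBRBBBBR; options L={ 0 1/8 3/16 13/64 27/128 55/256 111/512 } R={ 223/1024 7/32 1/4 1/2 1 } => 445/2048
step 13: add B to get BRRRBBRBBBBRB; options L={ 0 1/8 3/16 13/64 27/128 55/256 111/512 445/2048 } R={ 223/1024 7/32 1/4 1/2 1 } => 891/4096
step 14: add R to get BRRRBBRBBBBRBR; options L={ 0 1/8 3/16 13/64 27/128 55/256 111/512 445/2048 } R={ 891/4096 223/1024 7/32 1/4 1/2 1 } => 1781/8192
step 15: add B to get BRRRBBRBBBBRBRB; options L={ 0 1/8 3/16 13/64 27/128 55/256 111/512 445/2048 1781/8192 } R={ 891/4096 223/1024 7/32 1/4 1/2 1 } => 3563/16384

3563/16384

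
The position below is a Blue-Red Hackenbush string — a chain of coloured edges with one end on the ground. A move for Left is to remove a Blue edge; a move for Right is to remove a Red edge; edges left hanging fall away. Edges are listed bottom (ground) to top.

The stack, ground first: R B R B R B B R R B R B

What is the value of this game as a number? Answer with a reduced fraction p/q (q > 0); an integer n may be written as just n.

-1333/2048

Prefix values for R B R B R B B R R B R B via {L|R} + simplicity:
g(R) = { ∅ | 0 } ⇒ -1
g(RB) = { -1 | 0 } ⇒ -1/2
g(RBR) = { -1 | -1/2,0 } ⇒ -3/4
g(RBRB) = { -1,-3/4 | -1/2,0 } ⇒ -5/8
g(RBRBR) = { -1,-3/4 | -5/8,-1/2,0 } ⇒ -11/16
g(RBRBRB) = { -1,-3/4,-11/16 | -5/8,-1/2,0 } ⇒ -21/32
g(RBRBRBB) = { -1,-3/4,-11/16,-21/32 | -5/8,-1/2,0 } ⇒ -41/64
g(RBRBRBBR) = { -1,-3/4,-11/16,-21/32 | -41/64,-5/8,-1/2,0 } ⇒ -83/128
g(RBRBRBBRR) = { -1,-3/4,-11/16,-21/32 | -83/128,-41/64,-5/8,-1/2,0 } ⇒ -167/256
g(RBRBRBBRRB) = { -1,-3/4,-11/16,-21/32,-167/256 | -83/128,-41/64,-5/8,-1/2,0 } ⇒ -333/512
g(RBRBRBBRRBR) = { -1,-3/4,-11/16,-21/32,-167/256 | -333/512,-83/128,-41/64,-5/8,-1/2,0 } ⇒ -667/1024
g(RBRBRBBRRBRB) = { -1,-3/4,-11/16,-21/32,-167/256,-667/1024 | -333/512,-83/128,-41/64,-5/8,-1/2,0 } ⇒ -1333/2048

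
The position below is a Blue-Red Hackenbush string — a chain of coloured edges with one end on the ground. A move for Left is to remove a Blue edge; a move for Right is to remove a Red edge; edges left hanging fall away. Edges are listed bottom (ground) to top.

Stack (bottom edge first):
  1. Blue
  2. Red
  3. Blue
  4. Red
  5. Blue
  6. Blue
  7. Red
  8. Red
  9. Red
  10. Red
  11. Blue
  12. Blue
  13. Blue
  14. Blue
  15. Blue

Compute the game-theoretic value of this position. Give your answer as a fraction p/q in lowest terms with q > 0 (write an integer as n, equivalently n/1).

1 of 15 · B · max L 0 · min R +∞ → 1
2 of 15 · BR · max L 0 · min R 1 → 1/2
3 of 15 · BRB · max L 1/2 · min R 1 → 3/4
4 of 15 · BRBR · max L 1/2 · min R 3/4 → 5/8
5 of 15 · BRBRB · max L 5/8 · min R 3/4 → 11/16
6 of 15 · BRBRBB · max L 11/16 · min R 3/4 → 23/32
7 of 15 · BRBRBBR · max L 11/16 · min R 23/32 → 45/64
8 of 15 · BRBRBBRR · max L 11/16 · min R 45/64 → 89/128
9 of 15 · BRBRBBRRR · max L 11/16 · min R 89/128 → 177/256
10 of 15 · BRBRBBRRRR · max L 11/16 · min R 177/256 → 353/512
11 of 15 · BRBRBBRRRRB · max L 353/512 · min R 177/256 → 707/1024
12 of 15 · BRBRBBRRRRBB · max L 707/1024 · min R 177/256 → 1415/2048
13 of 15 · BRBRBBRRRRBBB · max L 1415/2048 · min R 177/256 → 2831/4096
14 of 15 · BRBRBBRRRRBBBB · max L 2831/4096 · min R 177/256 → 5663/8192
15 of 15 · BRBRBBRRRRBBBBB · max L 5663/8192 · min R 177/256 → 11327/16384

11327/16384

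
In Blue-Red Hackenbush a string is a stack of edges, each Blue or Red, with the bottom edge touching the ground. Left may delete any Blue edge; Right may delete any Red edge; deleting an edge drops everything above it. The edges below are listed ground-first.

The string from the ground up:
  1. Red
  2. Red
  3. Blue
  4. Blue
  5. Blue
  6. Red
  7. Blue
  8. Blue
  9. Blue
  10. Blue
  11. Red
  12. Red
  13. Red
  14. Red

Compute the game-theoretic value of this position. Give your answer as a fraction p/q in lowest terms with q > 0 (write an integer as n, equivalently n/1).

-4639/4096

val_1 [R]  L=[·]  R=[0]  ⇒ -1
val_2 [RR]  L=[·]  R=[-1; 0]  ⇒ -2
val_3 [RRB]  L=[-2]  R=[-1; 0]  ⇒ -3/2
val_4 [RRBB]  L=[-2; -3/2]  R=[-1; 0]  ⇒ -5/4
val_5 [RRBBB]  L=[-2; -3/2; -5/4]  R=[-1; 0]  ⇒ -9/8
val_6 [RRBBBR]  L=[-2; -3/2; -5/4]  R=[-9/8; -1; 0]  ⇒ -19/16
val_7 [RRBBBRB]  L=[-2; -3/2; -5/4; -19/16]  R=[-9/8; -1; 0]  ⇒ -37/32
val_8 [RRBBBRBB]  L=[-2; -3/2; -5/4; -19/16; -37/32]  R=[-9/8; -1; 0]  ⇒ -73/64
val_9 [RRBBBRBBB]  L=[-2; -3/2; -5/4; -19/16; -37/32; -73/64]  R=[-9/8; -1; 0]  ⇒ -145/128
val_10 [RRBBBRBBBB]  L=[-2; -3/2; -5/4; -19/16; -37/32; -73/64; -145/128]  R=[-9/8; -1; 0]  ⇒ -289/256
val_11 [RRBBBRBBBBR]  L=[-2; -3/2; -5/4; -19/16; -37/32; -73/64; -145/128]  R=[-289/256; -9/8; -1; 0]  ⇒ -579/512
val_12 [RRBBBRBBBBRR]  L=[-2; -3/2; -5/4; -19/16; -37/32; -73/64; -145/128]  R=[-579/512; -289/256; -9/8; -1; 0]  ⇒ -1159/1024
val_13 [RRBBBRBBBBRRR]  L=[-2; -3/2; -5/4; -19/16; -37/32; -73/64; -145/128]  R=[-1159/1024; -579/512; -289/256; -9/8; -1; 0]  ⇒ -2319/2048
val_14 [RRBBBRBBBBRRRR]  L=[-2; -3/2; -5/4; -19/16; -37/32; -73/64; -145/128]  R=[-2319/2048; -1159/1024; -579/512; -289/256; -9/8; -1; 0]  ⇒ -4639/4096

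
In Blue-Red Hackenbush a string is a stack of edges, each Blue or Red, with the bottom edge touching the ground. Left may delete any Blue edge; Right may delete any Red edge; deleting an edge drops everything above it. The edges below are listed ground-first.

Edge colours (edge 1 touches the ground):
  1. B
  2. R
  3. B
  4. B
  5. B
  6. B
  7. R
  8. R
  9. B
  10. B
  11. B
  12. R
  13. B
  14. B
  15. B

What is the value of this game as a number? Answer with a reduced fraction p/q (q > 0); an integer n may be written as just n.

Recurse on prefixes of the 15-edge string B R B B B B R R B B B R B B B:
step 1: add B to get B; options L={ 0 } R={ — } so 1
step 2: add R to get BR; options L={ 0 } R={ 1 } so 1/2
step 3: add B to get BRB; options L={ 0,1/2 } R={ 1 } so 3/4
step 4: add B to get BRBB; options L={ 0,1/2,3/4 } R={ 1 } so 7/8
step 5: add B to get BRBBB; options L={ 0,1/2,3/4,7/8 } R={ 1 } so 15/16
step 6: add B to get BRBBBB; options L={ 0,1/2,3/4,7/8,15/16 } R={ 1 } so 31/32
step 7: add R to get BRBBBBR; options L={ 0,1/2,3/4,7/8,15/16 } R={ 31/32,1 } so 61/64
step 8: add R to get BRBBBBRR; options L={ 0,1/2,3/4,7/8,15/16 } R={ 61/64,31/32,1 } so 121/128
step 9: add B to get BRBBBBRRB; options L={ 0,1/2,3/4,7/8,15/16,121/128 } R={ 61/64,31/32,1 } so 243/256
step 10: add B to get BRBBBBRRBB; options L={ 0,1/2,3/4,7/8,15/16,121/128,243/256 } R={ 61/64,31/32,1 } so 487/512
step 11: add B to get BRBBBBRRBBB; options L={ 0,1/2,3/4,7/8,15/16,121/128,243/256,487/512 } R={ 61/64,31/32,1 } so 975/1024
step 12: add R to get BRBBBBRRBBBR; options L={ 0,1/2,3/4,7/8,15/16,121/128,243/256,487/512 } R={ 975/1024,61/64,31/32,1 } so 1949/2048
step 13: add B to get BRBBBBRRBBBRB; options L={ 0,1/2,3/4,7/8,15/16,121/128,243/256,487/512,1949/2048 } R={ 975/1024,61/64,31/32,1 } so 3899/4096
step 14: add B to get BRBBBBRRBBBRBB; options L={ 0,1/2,3/4,7/8,15/16,121/128,243/256,487/512,1949/2048,3899/4096 } R={ 975/1024,61/64,31/32,1 } so 7799/8192
step 15: add B to get BRBBBBRRBBBRBBB; options L={ 0,1/2,3/4,7/8,15/16,121/128,243/256,487/512,1949/2048,3899/4096,7799/8192 } R={ 975/1024,61/64,31/32,1 } so 15599/16384

15599/16384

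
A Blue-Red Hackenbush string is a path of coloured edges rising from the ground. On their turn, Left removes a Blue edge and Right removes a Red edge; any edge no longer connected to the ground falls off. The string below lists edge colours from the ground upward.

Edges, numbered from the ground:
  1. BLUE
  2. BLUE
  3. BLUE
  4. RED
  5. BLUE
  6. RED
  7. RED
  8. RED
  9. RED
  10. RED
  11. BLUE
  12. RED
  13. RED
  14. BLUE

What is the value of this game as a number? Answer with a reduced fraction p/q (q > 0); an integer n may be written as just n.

B: Left { 0 }, Right { none } -> simplest 1
BB: Left { 0, 1 }, Right { none } -> simplest 2
BBB: Left { 0, 1, 2 }, Right { none } -> simplest 3
BBBR: Left { 0, 1, 2 }, Right { 3 } -> simplest 5/2
BBBRB: Left { 0, 1, 2, 5/2 }, Right { 3 } -> simplest 11/4
BBBRBR: Left { 0, 1, 2, 5/2 }, Right { 11/4, 3 } -> simplest 21/8
BBBRBRR: Left { 0, 1, 2, 5/2 }, Right { 21/8, 11/4, 3 } -> simplest 41/16
BBBRBRRR: Left { 0, 1, 2, 5/2 }, Right { 41/16, 21/8, 11/4, 3 } -> simplest 81/32
BBBRBRRRR: Left { 0, 1, 2, 5/2 }, Right { 81/32, 41/16, 21/8, 11/4, 3 } -> simplest 161/64
BBBRBRRRRR: Left { 0, 1, 2, 5/2 }, Right { 161/64, 81/32, 41/16, 21/8, 11/4, 3 } -> simplest 321/128
BBBRBRRRRRB: Left { 0, 1, 2, 5/2, 321/128 }, Right { 161/64, 81/32, 41/16, 21/8, 11/4, 3 } -> simplest 643/256
BBBRBRRRRRBR: Left { 0, 1, 2, 5/2, 321/128 }, Right { 643/256, 161/64, 81/32, 41/16, 21/8, 11/4, 3 } -> simplest 1285/512
BBBRBRRRRRBRR: Left { 0, 1, 2, 5/2, 321/128 }, Right { 1285/512, 643/256, 161/64, 81/32, 41/16, 21/8, 11/4, 3 } -> simplest 2569/1024
BBBRBRRRRRBRRB: Left { 0, 1, 2, 5/2, 321/128, 2569/1024 }, Right { 1285/512, 643/256, 161/64, 81/32, 41/16, 21/8, 11/4, 3 } -> simplest 5139/2048

5139/2048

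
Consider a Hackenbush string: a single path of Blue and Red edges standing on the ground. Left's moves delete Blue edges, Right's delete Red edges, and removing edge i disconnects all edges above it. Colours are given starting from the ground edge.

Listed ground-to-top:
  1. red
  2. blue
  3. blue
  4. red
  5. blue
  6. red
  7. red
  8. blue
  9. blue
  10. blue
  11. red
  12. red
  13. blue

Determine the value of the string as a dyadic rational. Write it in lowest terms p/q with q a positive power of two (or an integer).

-1421/4096

Build G(s[:k]) for k = 1..13, string s = red blue blue red blue red red blue blue blue red red blue.
step 1: add red to get r; options L={ ∅ } R={ 0 } => -1
step 2: add blue to get rb; options L={ -1 } R={ 0 } => -1/2
step 3: add blue to get rbb; options L={ -1; -1/2 } R={ 0 } => -1/4
step 4: add red to get rbbr; options L={ -1; -1/2 } R={ -1/4; 0 } => -3/8
step 5: add blue to get rbbrb; options L={ -1; -1/2; -3/8 } R={ -1/4; 0 } => -5/16
step 6: add red to get rbbrbr; options L={ -1; -1/2; -3/8 } R={ -5/16; -1/4; 0 } => -11/32
step 7: add red to get rbbrbrr; options L={ -1; -1/2; -3/8 } R={ -11/32; -5/16; -1/4; 0 } => -23/64
step 8: add blue to get rbbrbrrb; options L={ -1; -1/2; -3/8; -23/64 } R={ -11/32; -5/16; -1/4; 0 } => -45/128
step 9: add blue to get rbbrbrrbb; options L={ -1; -1/2; -3/8; -23/64; -45/128 } R={ -11/32; -5/16; -1/4; 0 } => -89/256
step 10: add blue to get rbbrbrrbbb; options L={ -1; -1/2; -3/8; -23/64; -45/128; -89/256 } R={ -11/32; -5/16; -1/4; 0 } => -177/512
step 11: add red to get rbbrbrrbbbr; options L={ -1; -1/2; -3/8; -23/64; -45/128; -89/256 } R={ -177/512; -11/32; -5/16; -1/4; 0 } => -355/1024
step 12: add red to get rbbrbrrbbbrr; options L={ -1; -1/2; -3/8; -23/64; -45/128; -89/256 } R={ -355/1024; -177/512; -11/32; -5/16; -1/4; 0 } => -711/2048
step 13: add blue to get rbbrbrrbbbrrb; options L={ -1; -1/2; -3/8; -23/64; -45/128; -89/256; -711/2048 } R={ -355/1024; -177/512; -11/32; -5/16; -1/4; 0 } => -1421/4096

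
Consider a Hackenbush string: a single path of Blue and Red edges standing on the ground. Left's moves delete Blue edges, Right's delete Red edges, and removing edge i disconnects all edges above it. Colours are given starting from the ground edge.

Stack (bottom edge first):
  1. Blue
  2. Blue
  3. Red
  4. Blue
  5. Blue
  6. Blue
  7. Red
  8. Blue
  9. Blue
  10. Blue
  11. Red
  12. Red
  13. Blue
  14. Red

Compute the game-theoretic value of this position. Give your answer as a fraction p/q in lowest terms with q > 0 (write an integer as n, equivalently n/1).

7909/4096

1 of 14 · B · max L 0 · min R +∞ — 1
2 of 14 · BB · max L 1 · min R +∞ — 2
3 of 14 · BBR · max L 1 · min R 2 — 3/2
4 of 14 · BBRB · max L 3/2 · min R 2 — 7/4
5 of 14 · BBRBB · max L 7/4 · min R 2 — 15/8
6 of 14 · BBRBBB · max L 15/8 · min R 2 — 31/16
7 of 14 · BBRBBBR · max L 15/8 · min R 31/16 — 61/32
8 of 14 · BBRBBBRB · max L 61/32 · min R 31/16 — 123/64
9 of 14 · BBRBBBRBB · max L 123/64 · min R 31/16 — 247/128
10 of 14 · BBRBBBRBBB · max L 247/128 · min R 31/16 — 495/256
11 of 14 · BBRBBBRBBBR · max L 247/128 · min R 495/256 — 989/512
12 of 14 · BBRBBBRBBBRR · max L 247/128 · min R 989/512 — 1977/1024
13 of 14 · BBRBBBRBBBRRB · max L 1977/1024 · min R 989/512 — 3955/2048
14 of 14 · BBRBBBRBBBRRBR · max L 1977/1024 · min R 3955/2048 — 7909/4096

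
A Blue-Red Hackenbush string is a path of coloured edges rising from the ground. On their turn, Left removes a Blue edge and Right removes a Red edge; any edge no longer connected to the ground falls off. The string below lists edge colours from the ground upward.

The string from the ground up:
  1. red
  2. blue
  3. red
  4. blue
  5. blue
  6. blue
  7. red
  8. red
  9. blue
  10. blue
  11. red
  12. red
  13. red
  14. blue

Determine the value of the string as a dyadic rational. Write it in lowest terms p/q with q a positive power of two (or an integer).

-4509/8192

r: Left {  }, Right { 0 } => simplest -1
rb: Left { -1 }, Right { 0 } => simplest -1/2
rbr: Left { -1 }, Right { -1/2, 0 } => simplest -3/4
rbrb: Left { -1, -3/4 }, Right { -1/2, 0 } => simplest -5/8
rbrbb: Left { -1, -3/4, -5/8 }, Right { -1/2, 0 } => simplest -9/16
rbrbbb: Left { -1, -3/4, -5/8, -9/16 }, Right { -1/2, 0 } => simplest -17/32
rbrbbbr: Left { -1, -3/4, -5/8, -9/16 }, Right { -17/32, -1/2, 0 } => simplest -35/64
rbrbbbrr: Left { -1, -3/4, -5/8, -9/16 }, Right { -35/64, -17/32, -1/2, 0 } => simplest -71/128
rbrbbbrrb: Left { -1, -3/4, -5/8, -9/16, -71/128 }, Right { -35/64, -17/32, -1/2, 0 } => simplest -141/256
rbrbbbrrbb: Left { -1, -3/4, -5/8, -9/16, -71/128, -141/256 }, Right { -35/64, -17/32, -1/2, 0 } => simplest -281/512
rbrbbbrrbbr: Left { -1, -3/4, -5/8, -9/16, -71/128, -141/256 }, Right { -281/512, -35/64, -17/32, -1/2, 0 } => simplest -563/1024
rbrbbbrrbbrr: Left { -1, -3/4, -5/8, -9/16, -71/128, -141/256 }, Right { -563/1024, -281/512, -35/64, -17/32, -1/2, 0 } => simplest -1127/2048
rbrbbbrrbbrrr: Left { -1, -3/4, -5/8, -9/16, -71/128, -141/256 }, Right { -1127/2048, -563/1024, -281/512, -35/64, -17/32, -1/2, 0 } => simplest -2255/4096
rbrbbbrrbbrrrb: Left { -1, -3/4, -5/8, -9/16, -71/128, -141/256, -2255/4096 }, Right { -1127/2048, -563/1024, -281/512, -35/64, -17/32, -1/2, 0 } => simplest -4509/8192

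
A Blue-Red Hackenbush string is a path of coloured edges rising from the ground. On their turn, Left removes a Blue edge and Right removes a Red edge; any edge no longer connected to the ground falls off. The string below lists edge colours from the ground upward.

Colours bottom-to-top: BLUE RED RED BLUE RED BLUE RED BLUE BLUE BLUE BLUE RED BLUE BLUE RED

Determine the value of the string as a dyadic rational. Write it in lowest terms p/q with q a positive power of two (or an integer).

5613/16384

Recurse on prefixes of the 15-edge string BLUE RED RED BLUE RED BLUE RED BLUE BLUE BLUE BLUE RED BLUE BLUE RED:
1 of 15 · B · max L 0 · min R +∞ = 1
2 of 15 · BR · max L 0 · min R 1 = 1/2
3 of 15 · BRR · max L 0 · min R 1/2 = 1/4
4 of 15 · BRRB · max L 1/4 · min R 1/2 = 3/8
5 of 15 · BRRBR · max L 1/4 · min R 3/8 = 5/16
6 of 15 · BRRBRB · max L 5/16 · min R 3/8 = 11/32
7 of 15 · BRRBRBR · max L 5/16 · min R 11/32 = 21/64
8 of 15 · BRRBRBRB · max L 21/64 · min R 11/32 = 43/128
9 of 15 · BRRBRBRBB · max L 43/128 · min R 11/32 = 87/256
10 of 15 · BRRBRBRBBB · max L 87/256 · min R 11/32 = 175/512
11 of 15 · BRRBRBRBBBB · max L 175/512 · min R 11/32 = 351/1024
12 of 15 · BRRBRBRBBBBR · max L 175/512 · min R 351/1024 = 701/2048
13 of 15 · BRRBRBRBBBBRB · max L 701/2048 · min R 351/1024 = 1403/4096
14 of 15 · BRRBRBRBBBBRBB · max L 1403/4096 · min R 351/1024 = 2807/8192
15 of 15 · BRRBRBRBBBBRBBR · max L 1403/4096 · min R 2807/8192 = 5613/16384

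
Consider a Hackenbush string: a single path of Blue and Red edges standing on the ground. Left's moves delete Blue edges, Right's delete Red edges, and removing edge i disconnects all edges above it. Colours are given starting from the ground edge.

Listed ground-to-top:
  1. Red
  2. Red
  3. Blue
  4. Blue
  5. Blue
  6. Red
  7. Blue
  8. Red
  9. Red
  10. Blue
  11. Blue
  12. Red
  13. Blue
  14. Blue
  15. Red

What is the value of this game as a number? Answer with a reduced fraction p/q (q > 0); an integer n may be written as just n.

Prefix values for Red Red Blue Blue Blue Red Blue Red Red Blue Blue Red Blue Blue Red via {L|R} + simplicity:
edge 1 of 15 (Red): { (no moves) | 0 } = -1
edge 2 of 15 (Red): { (no moves) | -1; 0 } = -2
edge 3 of 15 (Blue): { -2 | -1; 0 } = -3/2
edge 4 of 15 (Blue): { -2; -3/2 | -1; 0 } = -5/4
edge 5 of 15 (Blue): { -2; -3/2; -5/4 | -1; 0 } = -9/8
edge 6 of 15 (Red): { -2; -3/2; -5/4 | -9/8; -1; 0 } = -19/16
edge 7 of 15 (Blue): { -2; -3/2; -5/4; -19/16 | -9/8; -1; 0 } = -37/32
edge 8 of 15 (Red): { -2; -3/2; -5/4; -19/16 | -37/32; -9/8; -1; 0 } = -75/64
edge 9 of 15 (Red): { -2; -3/2; -5/4; -19/16 | -75/64; -37/32; -9/8; -1; 0 } = -151/128
edge 10 of 15 (Blue): { -2; -3/2; -5/4; -19/16; -151/128 | -75/64; -37/32; -9/8; -1; 0 } = -301/256
edge 11 of 15 (Blue): { -2; -3/2; -5/4; -19/16; -151/128; -301/256 | -75/64; -37/32; -9/8; -1; 0 } = -601/512
edge 12 of 15 (Red): { -2; -3/2; -5/4; -19/16; -151/128; -301/256 | -601/512; -75/64; -37/32; -9/8; -1; 0 } = -1203/1024
edge 13 of 15 (Blue): { -2; -3/2; -5/4; -19/16; -151/128; -301/256; -1203/1024 | -601/512; -75/64; -37/32; -9/8; -1; 0 } = -2405/2048
edge 14 of 15 (Blue): { -2; -3/2; -5/4; -19/16; -151/128; -301/256; -1203/1024; -2405/2048 | -601/512; -75/64; -37/32; -9/8; -1; 0 } = -4809/4096
edge 15 of 15 (Red): { -2; -3/2; -5/4; -19/16; -151/128; -301/256; -1203/1024; -2405/2048 | -4809/4096; -601/512; -75/64; -37/32; -9/8; -1; 0 } = -9619/8192

-9619/8192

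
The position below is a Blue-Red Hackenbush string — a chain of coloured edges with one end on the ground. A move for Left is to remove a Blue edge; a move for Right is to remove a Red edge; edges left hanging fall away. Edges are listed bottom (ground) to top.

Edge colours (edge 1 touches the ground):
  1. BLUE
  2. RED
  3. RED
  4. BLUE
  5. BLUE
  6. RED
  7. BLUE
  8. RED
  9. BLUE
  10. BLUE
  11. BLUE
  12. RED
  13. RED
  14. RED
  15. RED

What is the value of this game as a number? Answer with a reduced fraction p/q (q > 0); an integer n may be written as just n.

Prefix values for BLUE RED RED BLUE BLUE RED BLUE RED BLUE BLUE BLUE RED RED RED RED via {L|R} + simplicity:
edge 1 of 15 (BLUE): { 0 | (no moves) } → 1
edge 2 of 15 (RED): { 0 | 1 } → 1/2
edge 3 of 15 (RED): { 0 | 1/2 1 } → 1/4
edge 4 of 15 (BLUE): { 0 1/4 | 1/2 1 } → 3/8
edge 5 of 15 (BLUE): { 0 1/4 3/8 | 1/2 1 } → 7/16
edge 6 of 15 (RED): { 0 1/4 3/8 | 7/16 1/2 1 } → 13/32
edge 7 of 15 (BLUE): { 0 1/4 3/8 13/32 | 7/16 1/2 1 } → 27/64
edge 8 of 15 (RED): { 0 1/4 3/8 13/32 | 27/64 7/16 1/2 1 } → 53/128
edge 9 of 15 (BLUE): { 0 1/4 3/8 13/32 53/128 | 27/64 7/16 1/2 1 } → 107/256
edge 10 of 15 (BLUE): { 0 1/4 3/8 13/32 53/128 107/256 | 27/64 7/16 1/2 1 } → 215/512
edge 11 of 15 (BLUE): { 0 1/4 3/8 13/32 53/128 107/256 215/512 | 27/64 7/16 1/2 1 } → 431/1024
edge 12 of 15 (RED): { 0 1/4 3/8 13/32 53/128 107/256 215/512 | 431/1024 27/64 7/16 1/2 1 } → 861/2048
edge 13 of 15 (RED): { 0 1/4 3/8 13/32 53/128 107/256 215/512 | 861/2048 431/1024 27/64 7/16 1/2 1 } → 1721/4096
edge 14 of 15 (RED): { 0 1/4 3/8 13/32 53/128 107/256 215/512 | 1721/4096 861/2048 431/1024 27/64 7/16 1/2 1 } → 3441/8192
edge 15 of 15 (RED): { 0 1/4 3/8 13/32 53/128 107/256 215/512 | 3441/8192 1721/4096 861/2048 431/1024 27/64 7/16 1/2 1 } → 6881/16384

6881/16384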